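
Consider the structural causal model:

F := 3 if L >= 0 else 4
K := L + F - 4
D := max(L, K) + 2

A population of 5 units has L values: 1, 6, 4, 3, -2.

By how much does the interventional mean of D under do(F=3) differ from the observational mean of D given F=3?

-1.1

The intervention sets F=3 in all 5 units regardless of L. Recomputing D per unit gives 3, 8, 6, 5, 0; average 4.4.
E[D|F=3] averages over only the 4 units with F=3 (L = 1, 6, 4, 3): D = 3, 8, 6, 5, mean 5.5.
Difference = 4.4 − 5.5 = -1.1.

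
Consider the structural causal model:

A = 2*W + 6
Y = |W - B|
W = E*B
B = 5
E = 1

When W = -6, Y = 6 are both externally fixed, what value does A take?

-6

Setting W = -6, Y = 6 by intervention discards those variables' equations.
A = 2*W + 6  [with W=-6]  = -6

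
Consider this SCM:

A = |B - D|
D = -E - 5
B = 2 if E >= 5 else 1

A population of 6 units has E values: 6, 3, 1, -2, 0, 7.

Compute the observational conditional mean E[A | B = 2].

13.5

Observing B=2 restricts to units where B's equation naturally yields 2: E ∈ {6, 7}. In that subpopulation A = 13, 14, mean 13.5.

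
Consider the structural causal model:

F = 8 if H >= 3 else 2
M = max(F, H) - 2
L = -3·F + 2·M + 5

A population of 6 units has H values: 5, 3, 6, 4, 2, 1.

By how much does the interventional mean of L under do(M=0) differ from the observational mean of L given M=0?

do(M=0) breaks M's dependence on H. With M=0 fixed, L across the units is -19, -19, -19, -19, -1, -1, mean -13.
E[L|M=0] averages over only the 2 units with M=0 (H = 2, 1): L = -1, -1, mean -1.
Difference = -13 − (-1) = -12.

-12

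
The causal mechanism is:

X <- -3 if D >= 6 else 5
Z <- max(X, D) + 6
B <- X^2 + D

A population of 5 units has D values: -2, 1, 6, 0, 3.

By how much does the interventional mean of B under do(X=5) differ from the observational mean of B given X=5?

Every unit gets X=5 under the intervention. B values become 23, 26, 31, 25, 28; E[B|do(X=5)] = 26.6.
Observing X=5 restricts to units where X's equation naturally yields 5: D ∈ {-2, 1, 0, 3}. In that subpopulation B = 23, 26, 25, 28, mean 25.5.
Difference = 26.6 − 25.5 = 1.1.

1.1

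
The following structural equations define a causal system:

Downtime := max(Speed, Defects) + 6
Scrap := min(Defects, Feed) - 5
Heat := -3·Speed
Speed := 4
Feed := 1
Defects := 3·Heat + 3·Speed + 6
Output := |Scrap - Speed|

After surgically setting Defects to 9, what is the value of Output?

Under do(Defects=9), the mechanism Defects := 3·Heat + 3·Speed + 6 is discarded; Defects is fixed at 9.
Scrap = min(Defects, Feed) - 5  [with Defects=9, Feed=1]  = -4
Output = |Scrap - Speed|  [with Scrap=-4, Speed=4]  = 8

8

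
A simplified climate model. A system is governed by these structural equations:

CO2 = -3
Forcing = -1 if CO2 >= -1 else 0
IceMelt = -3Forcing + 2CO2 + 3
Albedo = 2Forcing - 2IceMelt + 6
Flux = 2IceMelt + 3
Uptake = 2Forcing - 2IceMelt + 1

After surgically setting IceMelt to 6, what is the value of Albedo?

The intervention breaks the incoming arrows to IceMelt: IceMelt = -3Forcing + 2CO2 + 3 no longer applies, and IceMelt = 6.
Forcing = -1 if CO2 >= -1 else 0  [with CO2=-3]  = 0
Albedo = 2Forcing - 2IceMelt + 6  [with Forcing=0, IceMelt=6]  = -6

-6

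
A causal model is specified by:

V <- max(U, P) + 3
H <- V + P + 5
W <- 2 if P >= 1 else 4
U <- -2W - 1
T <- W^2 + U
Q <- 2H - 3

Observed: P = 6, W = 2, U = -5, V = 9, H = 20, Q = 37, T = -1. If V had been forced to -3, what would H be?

Intervening sets V = -3 and removes its equation (V <- max(U, P) + 3).
H = V + P + 5  [with V=-3, P=6]  = 8

8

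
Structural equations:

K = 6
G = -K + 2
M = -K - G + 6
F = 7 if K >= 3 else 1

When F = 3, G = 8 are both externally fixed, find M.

-8

Setting F = 3, G = 8 by intervention discards those variables' equations.
M = -K - G + 6  [with K=6, G=8]  = -8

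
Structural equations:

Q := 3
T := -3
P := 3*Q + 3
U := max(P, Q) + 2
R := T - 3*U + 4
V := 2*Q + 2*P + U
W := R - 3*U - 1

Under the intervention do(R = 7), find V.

The intervention breaks the incoming arrows to R: R := T - 3*U + 4 no longer applies, and R = 7.
Since V is not a descendant of the intervened variable, it is unaffected.
P = 3*Q + 3  [with Q=3]  = 12
U = max(P, Q) + 2  [with P=12, Q=3]  = 14
V = 2*Q + 2*P + U  [with Q=3, P=12, U=14]  = 44

44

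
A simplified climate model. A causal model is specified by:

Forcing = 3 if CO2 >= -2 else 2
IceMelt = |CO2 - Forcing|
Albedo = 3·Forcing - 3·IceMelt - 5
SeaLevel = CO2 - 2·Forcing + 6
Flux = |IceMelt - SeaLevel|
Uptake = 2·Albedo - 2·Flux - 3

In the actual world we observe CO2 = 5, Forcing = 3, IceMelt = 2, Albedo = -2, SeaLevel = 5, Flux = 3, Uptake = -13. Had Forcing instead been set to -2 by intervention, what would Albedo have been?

-32

Under do(Forcing=-2), the mechanism Forcing = 3 if CO2 >= -2 else 2 is discarded; Forcing is fixed at -2.
IceMelt = |CO2 - Forcing|  [with CO2=5, Forcing=-2]  = 7
Albedo = 3·Forcing - 3·IceMelt - 5  [with Forcing=-2, IceMelt=7]  = -32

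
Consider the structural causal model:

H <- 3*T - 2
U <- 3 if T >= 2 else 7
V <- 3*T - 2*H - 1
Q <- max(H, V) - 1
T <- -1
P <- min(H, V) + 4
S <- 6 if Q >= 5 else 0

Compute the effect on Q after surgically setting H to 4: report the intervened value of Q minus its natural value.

Under do(H=4), the mechanism H <- 3*T - 2 is discarded; H is fixed at 4.
V = 3*T - 2*H - 1  [with T=-1, H=4]  = -12
Q = max(H, V) - 1  [with H=4, V=-12]  = 3
Without intervention: H = 3*T - 2  [with T=-1]  = -5; V = 3*T - 2*H - 1  [with T=-1, H=-5]  = 6; Q = max(H, V) - 1  [with H=-5, V=6]  = 5.
Change = 3 − 5 = -2.

-2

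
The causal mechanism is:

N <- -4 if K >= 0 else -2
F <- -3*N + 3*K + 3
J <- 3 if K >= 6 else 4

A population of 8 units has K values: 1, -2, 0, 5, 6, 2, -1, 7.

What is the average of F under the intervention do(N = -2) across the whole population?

15.75

do(N=-2) breaks N's dependence on K. With N=-2 fixed, F across the units is 12, 3, 9, 24, 27, 15, 6, 30, mean 15.75.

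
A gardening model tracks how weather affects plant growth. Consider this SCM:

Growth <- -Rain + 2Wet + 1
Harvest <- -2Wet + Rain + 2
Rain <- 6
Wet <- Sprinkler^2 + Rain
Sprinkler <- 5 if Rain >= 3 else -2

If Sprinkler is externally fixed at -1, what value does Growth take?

Under do(Sprinkler=-1), the mechanism Sprinkler <- 5 if Rain >= 3 else -2 is discarded; Sprinkler is fixed at -1.
Wet = Sprinkler^2 + Rain  [with Sprinkler=-1, Rain=6]  = 7
Growth = -Rain + 2Wet + 1  [with Rain=6, Wet=7]  = 9

9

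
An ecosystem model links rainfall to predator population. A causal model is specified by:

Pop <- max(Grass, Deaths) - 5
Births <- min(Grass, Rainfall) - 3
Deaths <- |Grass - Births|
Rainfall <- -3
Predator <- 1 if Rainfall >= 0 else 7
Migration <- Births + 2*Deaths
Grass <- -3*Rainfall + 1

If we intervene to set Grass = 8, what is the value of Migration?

22

Under do(Grass=8), the mechanism Grass <- -3*Rainfall + 1 is discarded; Grass is fixed at 8.
Births = min(Grass, Rainfall) - 3  [with Grass=8, Rainfall=-3]  = -6
Deaths = |Grass - Births|  [with Grass=8, Births=-6]  = 14
Migration = Births + 2*Deaths  [with Births=-6, Deaths=14]  = 22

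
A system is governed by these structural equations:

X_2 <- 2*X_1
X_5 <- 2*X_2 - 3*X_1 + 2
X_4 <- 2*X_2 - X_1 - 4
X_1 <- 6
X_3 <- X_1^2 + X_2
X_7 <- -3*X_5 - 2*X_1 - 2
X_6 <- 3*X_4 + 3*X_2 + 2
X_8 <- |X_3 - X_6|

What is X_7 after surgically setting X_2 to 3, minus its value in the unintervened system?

54

Under do(X_2=3), the mechanism X_2 <- 2*X_1 is discarded; X_2 is fixed at 3.
X_5 = 2*X_2 - 3*X_1 + 2  [with X_2=3, X_1=6]  = -10
X_7 = -3*X_5 - 2*X_1 - 2  [with X_5=-10, X_1=6]  = 16
Without intervention: X_2 = 2*X_1  [with X_1=6]  = 12; X_5 = 2*X_2 - 3*X_1 + 2  [with X_2=12, X_1=6]  = 8; X_7 = -3*X_5 - 2*X_1 - 2  [with X_5=8, X_1=6]  = -38.
Change = 16 − (-38) = 54.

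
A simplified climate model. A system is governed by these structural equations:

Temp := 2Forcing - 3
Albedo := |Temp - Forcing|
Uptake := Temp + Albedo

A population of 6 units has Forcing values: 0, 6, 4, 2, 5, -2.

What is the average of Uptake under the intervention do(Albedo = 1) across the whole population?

3

The intervention sets Albedo=1 in all 6 units regardless of Forcing. Recomputing Uptake per unit gives -2, 10, 6, 2, 8, -6; average 3.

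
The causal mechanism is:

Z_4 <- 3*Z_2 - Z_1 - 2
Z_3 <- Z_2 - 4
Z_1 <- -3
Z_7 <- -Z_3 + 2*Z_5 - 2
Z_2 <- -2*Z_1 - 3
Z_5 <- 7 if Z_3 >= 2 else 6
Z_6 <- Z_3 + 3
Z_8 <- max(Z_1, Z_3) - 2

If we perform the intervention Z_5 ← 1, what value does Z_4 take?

The intervention breaks the incoming arrows to Z_5: Z_5 <- 7 if Z_3 >= 2 else 6 no longer applies, and Z_5 = 1.
Since Z_4 is not a descendant of the intervened variable, it is unaffected.
Z_2 = -2*Z_1 - 3  [with Z_1=-3]  = 3
Z_4 = 3*Z_2 - Z_1 - 2  [with Z_2=3, Z_1=-3]  = 10

10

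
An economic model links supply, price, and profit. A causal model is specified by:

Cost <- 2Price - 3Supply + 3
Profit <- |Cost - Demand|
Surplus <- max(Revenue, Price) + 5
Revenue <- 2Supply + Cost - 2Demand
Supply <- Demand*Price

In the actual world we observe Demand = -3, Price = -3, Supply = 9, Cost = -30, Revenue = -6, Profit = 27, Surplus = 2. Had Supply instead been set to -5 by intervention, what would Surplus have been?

13

The intervention breaks the incoming arrows to Supply: Supply <- Demand*Price no longer applies, and Supply = -5.
Cost = 2Price - 3Supply + 3  [with Price=-3, Supply=-5]  = 12
Revenue = 2Supply + Cost - 2Demand  [with Supply=-5, Cost=12, Demand=-3]  = 8
Surplus = max(Revenue, Price) + 5  [with Revenue=8, Price=-3]  = 13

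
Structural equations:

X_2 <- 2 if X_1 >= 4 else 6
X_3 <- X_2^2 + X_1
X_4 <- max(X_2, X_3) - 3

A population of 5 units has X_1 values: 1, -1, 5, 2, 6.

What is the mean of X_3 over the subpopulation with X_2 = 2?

9.5

E[X_3|X_2=2] averages over only the 2 units with X_2=2 (X_1 = 5, 6): X_3 = 9, 10, mean 9.5.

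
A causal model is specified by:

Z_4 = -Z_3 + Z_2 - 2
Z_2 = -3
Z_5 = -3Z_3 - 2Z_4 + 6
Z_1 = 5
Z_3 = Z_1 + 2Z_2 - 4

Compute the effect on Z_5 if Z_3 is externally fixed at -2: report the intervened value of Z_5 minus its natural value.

-3

do(Z_3=-2) replaces the equation Z_3 = Z_1 + 2Z_2 - 4 with the constant Z_3 = -2.
Z_4 = -Z_3 + Z_2 - 2  [with Z_3=-2, Z_2=-3]  = -3
Z_5 = -3Z_3 - 2Z_4 + 6  [with Z_3=-2, Z_4=-3]  = 18
Without intervention: Z_3 = Z_1 + 2Z_2 - 4  [with Z_1=5, Z_2=-3]  = -5; Z_4 = -Z_3 + Z_2 - 2  [with Z_3=-5, Z_2=-3]  = 0; Z_5 = -3Z_3 - 2Z_4 + 6  [with Z_3=-5, Z_4=0]  = 21.
Change = 18 − 21 = -3.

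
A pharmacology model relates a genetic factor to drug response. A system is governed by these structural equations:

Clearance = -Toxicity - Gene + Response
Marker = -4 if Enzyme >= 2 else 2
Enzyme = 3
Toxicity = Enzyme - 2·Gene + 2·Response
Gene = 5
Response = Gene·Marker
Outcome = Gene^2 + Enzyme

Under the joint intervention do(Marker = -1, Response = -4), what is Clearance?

Setting Marker = -1, Response = -4 by intervention discards those variables' equations.
Toxicity = Enzyme - 2·Gene + 2·Response  [with Enzyme=3, Gene=5, Response=-4]  = -15
Clearance = -Toxicity - Gene + Response  [with Toxicity=-15, Gene=5, Response=-4]  = 6

6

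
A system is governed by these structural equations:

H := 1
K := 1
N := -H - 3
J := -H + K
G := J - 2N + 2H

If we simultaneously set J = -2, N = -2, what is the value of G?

4

The joint intervention fixes J = -2, N = -2, removing each variable's own equation.
G = J - 2N + 2H  [with J=-2, N=-2, H=1]  = 4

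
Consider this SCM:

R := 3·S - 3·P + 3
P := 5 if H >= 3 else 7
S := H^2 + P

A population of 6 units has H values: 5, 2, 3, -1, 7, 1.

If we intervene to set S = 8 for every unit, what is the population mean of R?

9

do(S=8) breaks S's dependence on H. With S=8 fixed, R across the units is 12, 6, 12, 6, 12, 6, mean 9.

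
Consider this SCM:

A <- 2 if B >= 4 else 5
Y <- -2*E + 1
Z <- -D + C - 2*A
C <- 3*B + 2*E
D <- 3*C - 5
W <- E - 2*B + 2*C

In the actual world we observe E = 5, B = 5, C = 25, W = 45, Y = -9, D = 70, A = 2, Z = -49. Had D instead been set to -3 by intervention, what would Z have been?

Intervening sets D = -3 and removes its equation (D <- 3*C - 5).
C = 3*B + 2*E  [with B=5, E=5]  = 25
A = 2 if B >= 4 else 5  [with B=5]  = 2
Z = -D + C - 2*A  [with D=-3, C=25, A=2]  = 24

24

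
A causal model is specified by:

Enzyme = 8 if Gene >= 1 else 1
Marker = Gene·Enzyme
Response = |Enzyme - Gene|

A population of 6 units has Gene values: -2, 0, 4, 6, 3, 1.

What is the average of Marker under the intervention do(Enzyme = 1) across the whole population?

2

do(Enzyme=1) breaks Enzyme's dependence on Gene. With Enzyme=1 fixed, Marker across the units is -2, 0, 4, 6, 3, 1, mean 2.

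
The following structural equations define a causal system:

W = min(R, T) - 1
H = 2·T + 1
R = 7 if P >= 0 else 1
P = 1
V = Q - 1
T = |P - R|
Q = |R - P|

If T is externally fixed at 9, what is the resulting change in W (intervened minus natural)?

Intervening sets T = 9 and removes its equation (T = |P - R|).
R = 7 if P >= 0 else 1  [with P=1]  = 7
W = min(R, T) - 1  [with R=7, T=9]  = 6
Without intervention: R = 7 if P >= 0 else 1  [with P=1]  = 7; T = |P - R|  [with P=1, R=7]  = 6; W = min(R, T) - 1  [with R=7, T=6]  = 5.
Change = 6 − 5 = 1.

1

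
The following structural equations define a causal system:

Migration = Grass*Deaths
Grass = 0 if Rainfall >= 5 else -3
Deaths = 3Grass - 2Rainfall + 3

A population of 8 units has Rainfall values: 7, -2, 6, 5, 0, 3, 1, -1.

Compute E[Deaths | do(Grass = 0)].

-1.75

The intervention sets Grass=0 in all 8 units regardless of Rainfall. Recomputing Deaths per unit gives -11, 7, -9, -7, 3, -3, 1, 5; average -1.75.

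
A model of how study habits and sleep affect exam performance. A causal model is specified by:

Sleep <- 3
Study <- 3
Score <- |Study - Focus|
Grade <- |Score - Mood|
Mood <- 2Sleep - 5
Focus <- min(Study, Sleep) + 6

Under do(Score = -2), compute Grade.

3

Under do(Score=-2), the mechanism Score <- |Study - Focus| is discarded; Score is fixed at -2.
Mood = 2Sleep - 5  [with Sleep=3]  = 1
Grade = |Score - Mood|  [with Score=-2, Mood=1]  = 3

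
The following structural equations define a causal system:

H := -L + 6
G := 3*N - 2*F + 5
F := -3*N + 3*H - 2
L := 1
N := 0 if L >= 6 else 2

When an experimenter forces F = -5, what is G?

21

Intervening sets F = -5 and removes its equation (F := -3*N + 3*H - 2).
N = 0 if L >= 6 else 2  [with L=1]  = 2
G = 3*N - 2*F + 5  [with N=2, F=-5]  = 21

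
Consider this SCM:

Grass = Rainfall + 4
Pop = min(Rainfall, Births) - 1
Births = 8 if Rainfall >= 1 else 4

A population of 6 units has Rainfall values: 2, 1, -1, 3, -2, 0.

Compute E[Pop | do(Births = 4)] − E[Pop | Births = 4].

Under do(Births=4), Births's equation is replaced by Births=4 for every unit. Per-unit Pop: 1, 0, -2, 2, -3, -1. Mean = -0.5.
E[Pop|Births=4] averages over only the 3 units with Births=4 (Rainfall = -1, -2, 0): Pop = -2, -3, -1, mean -2.
Difference = -0.5 − (-2) = 1.5.

1.5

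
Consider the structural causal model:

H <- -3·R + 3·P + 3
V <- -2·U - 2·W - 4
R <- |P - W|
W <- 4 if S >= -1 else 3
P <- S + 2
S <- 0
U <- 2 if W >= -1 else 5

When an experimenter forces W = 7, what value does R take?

do(W=7) replaces the equation W <- 4 if S >= -1 else 3 with the constant W = 7.
P = S + 2  [with S=0]  = 2
R = |P - W|  [with P=2, W=7]  = 5

5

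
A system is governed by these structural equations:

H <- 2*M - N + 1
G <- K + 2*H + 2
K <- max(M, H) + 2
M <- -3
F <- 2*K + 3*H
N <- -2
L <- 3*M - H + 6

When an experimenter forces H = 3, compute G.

The intervention breaks the incoming arrows to H: H <- 2*M - N + 1 no longer applies, and H = 3.
K = max(M, H) + 2  [with M=-3, H=3]  = 5
G = K + 2*H + 2  [with K=5, H=3]  = 13

13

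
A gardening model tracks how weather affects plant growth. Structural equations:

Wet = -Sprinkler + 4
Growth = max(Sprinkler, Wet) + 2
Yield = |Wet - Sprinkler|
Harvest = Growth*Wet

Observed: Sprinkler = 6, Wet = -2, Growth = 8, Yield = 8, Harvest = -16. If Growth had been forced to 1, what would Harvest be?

do(Growth=1) replaces the equation Growth = max(Sprinkler, Wet) + 2 with the constant Growth = 1.
Wet = -Sprinkler + 4  [with Sprinkler=6]  = -2
Harvest = Growth*Wet  [with Growth=1, Wet=-2]  = -2

-2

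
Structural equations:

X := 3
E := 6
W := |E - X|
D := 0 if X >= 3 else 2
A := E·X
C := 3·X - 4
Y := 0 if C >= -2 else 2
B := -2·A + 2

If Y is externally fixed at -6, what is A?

The intervention breaks the incoming arrows to Y: Y := 0 if C >= -2 else 2 no longer applies, and Y = -6.
A is not downstream of the intervention, so its value is determined by the original equations.
A = E·X  [with E=6, X=3]  = 18

18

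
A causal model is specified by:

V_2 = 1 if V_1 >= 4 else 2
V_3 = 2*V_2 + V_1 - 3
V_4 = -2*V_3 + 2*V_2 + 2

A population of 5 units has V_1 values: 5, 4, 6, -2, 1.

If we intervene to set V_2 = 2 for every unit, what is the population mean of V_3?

Under do(V_2=2), V_2's equation is replaced by V_2=2 for every unit. Per-unit V_3: 6, 5, 7, -1, 2. Mean = 3.8.

3.8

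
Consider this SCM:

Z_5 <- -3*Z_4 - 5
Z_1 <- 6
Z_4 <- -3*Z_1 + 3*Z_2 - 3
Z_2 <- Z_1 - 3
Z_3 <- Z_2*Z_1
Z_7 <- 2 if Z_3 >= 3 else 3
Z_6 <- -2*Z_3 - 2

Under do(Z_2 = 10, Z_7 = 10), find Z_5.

-32

Setting Z_2 = 10, Z_7 = 10 by intervention discards those variables' equations.
Z_4 = -3*Z_1 + 3*Z_2 - 3  [with Z_1=6, Z_2=10]  = 9
Z_5 = -3*Z_4 - 5  [with Z_4=9]  = -32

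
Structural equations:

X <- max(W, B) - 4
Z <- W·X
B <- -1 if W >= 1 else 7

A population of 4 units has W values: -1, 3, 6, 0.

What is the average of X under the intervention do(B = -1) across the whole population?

-2

do(B=-1) breaks B's dependence on W. With B=-1 fixed, X across the units is -5, -1, 2, -4, mean -2.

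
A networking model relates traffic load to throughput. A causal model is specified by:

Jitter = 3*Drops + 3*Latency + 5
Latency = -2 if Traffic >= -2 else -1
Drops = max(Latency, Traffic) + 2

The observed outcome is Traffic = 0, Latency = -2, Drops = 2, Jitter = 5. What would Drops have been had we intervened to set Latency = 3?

The intervention breaks the incoming arrows to Latency: Latency = -2 if Traffic >= -2 else -1 no longer applies, and Latency = 3.
Drops = max(Latency, Traffic) + 2  [with Latency=3, Traffic=0]  = 5

5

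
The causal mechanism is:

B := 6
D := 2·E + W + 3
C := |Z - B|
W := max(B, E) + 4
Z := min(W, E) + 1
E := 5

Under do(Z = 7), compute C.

1

Intervening sets Z = 7 and removes its equation (Z := min(W, E) + 1).
C = |Z - B|  [with Z=7, B=6]  = 1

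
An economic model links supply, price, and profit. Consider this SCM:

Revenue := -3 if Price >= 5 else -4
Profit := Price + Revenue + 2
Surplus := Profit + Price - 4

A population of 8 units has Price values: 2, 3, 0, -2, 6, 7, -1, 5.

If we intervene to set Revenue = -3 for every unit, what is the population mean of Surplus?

0

The intervention sets Revenue=-3 in all 8 units regardless of Price. Recomputing Surplus per unit gives -1, 1, -5, -9, 7, 9, -7, 5; average 0.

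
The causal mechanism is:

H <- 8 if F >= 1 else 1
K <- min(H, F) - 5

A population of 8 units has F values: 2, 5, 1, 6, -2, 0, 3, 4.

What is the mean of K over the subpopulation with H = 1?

Conditioning on H=1 selects the 2 unit(s) with F ∈ {-2, 0}. Their K values: -7, -5. Mean = -6.

-6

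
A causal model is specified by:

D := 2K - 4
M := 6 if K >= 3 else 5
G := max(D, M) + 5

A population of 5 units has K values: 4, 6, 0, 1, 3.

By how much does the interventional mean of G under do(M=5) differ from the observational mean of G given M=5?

0.6

The intervention sets M=5 in all 5 units regardless of K. Recomputing G per unit gives 10, 13, 10, 10, 10; average 10.6.
Observing M=5 restricts to units where M's equation naturally yields 5: K ∈ {0, 1}. In that subpopulation G = 10, 10, mean 10.
Difference = 10.6 − 10 = 0.6.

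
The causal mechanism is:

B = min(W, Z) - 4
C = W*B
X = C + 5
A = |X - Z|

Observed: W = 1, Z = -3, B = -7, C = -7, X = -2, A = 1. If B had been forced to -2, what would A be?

6

The intervention breaks the incoming arrows to B: B = min(W, Z) - 4 no longer applies, and B = -2.
C = W*B  [with W=1, B=-2]  = -2
X = C + 5  [with C=-2]  = 3
A = |X - Z|  [with X=3, Z=-3]  = 6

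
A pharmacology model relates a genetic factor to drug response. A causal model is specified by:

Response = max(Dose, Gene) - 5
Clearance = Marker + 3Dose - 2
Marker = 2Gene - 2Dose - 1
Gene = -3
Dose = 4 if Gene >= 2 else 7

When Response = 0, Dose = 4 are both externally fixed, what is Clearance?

-5

The joint intervention fixes Response = 0, Dose = 4, removing each variable's own equation.
Marker = 2Gene - 2Dose - 1  [with Gene=-3, Dose=4]  = -15
Clearance = Marker + 3Dose - 2  [with Marker=-15, Dose=4]  = -5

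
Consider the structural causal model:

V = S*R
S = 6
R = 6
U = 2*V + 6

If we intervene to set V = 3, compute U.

12

The intervention breaks the incoming arrows to V: V = S*R no longer applies, and V = 3.
U = 2*V + 6  [with V=3]  = 12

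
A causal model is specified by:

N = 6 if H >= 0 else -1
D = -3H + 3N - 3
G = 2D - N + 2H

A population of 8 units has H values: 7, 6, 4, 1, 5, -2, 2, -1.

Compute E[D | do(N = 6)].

Every unit gets N=6 under the intervention. D values become -6, -3, 3, 12, 0, 21, 9, 18; E[D|do(N=6)] = 6.75.

6.75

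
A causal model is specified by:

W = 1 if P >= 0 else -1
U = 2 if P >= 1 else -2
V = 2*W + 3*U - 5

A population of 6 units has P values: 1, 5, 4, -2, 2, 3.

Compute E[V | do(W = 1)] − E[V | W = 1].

-2

Under do(W=1), W's equation is replaced by W=1 for every unit. Per-unit V: 3, 3, 3, -9, 3, 3. Mean = 1.
Conditioning on W=1 selects the 5 unit(s) with P ∈ {1, 5, 4, 2, 3}. Their V values: 3, 3, 3, 3, 3. Mean = 3.
Difference = 1 − 3 = -2.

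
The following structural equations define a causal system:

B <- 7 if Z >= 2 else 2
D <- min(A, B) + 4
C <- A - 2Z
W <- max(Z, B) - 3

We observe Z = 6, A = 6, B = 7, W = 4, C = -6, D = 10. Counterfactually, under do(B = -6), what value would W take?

3

The intervention breaks the incoming arrows to B: B <- 7 if Z >= 2 else 2 no longer applies, and B = -6.
W = max(Z, B) - 3  [with Z=6, B=-6]  = 3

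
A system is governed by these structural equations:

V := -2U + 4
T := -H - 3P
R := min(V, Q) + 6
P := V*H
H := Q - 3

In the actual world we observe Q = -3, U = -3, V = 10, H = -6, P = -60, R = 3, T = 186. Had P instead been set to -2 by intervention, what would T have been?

Under do(P=-2), the mechanism P := V*H is discarded; P is fixed at -2.
H = Q - 3  [with Q=-3]  = -6
T = -H - 3P  [with H=-6, P=-2]  = 12

12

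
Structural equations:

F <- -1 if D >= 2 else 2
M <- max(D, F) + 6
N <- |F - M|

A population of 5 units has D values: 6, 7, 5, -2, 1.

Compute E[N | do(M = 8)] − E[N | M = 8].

Every unit gets M=8 under the intervention. N values become 9, 9, 9, 6, 6; E[N|do(M=8)] = 7.8.
E[N|M=8] averages over only the 2 units with M=8 (D = -2, 1): N = 6, 6, mean 6.
Difference = 7.8 − 6 = 1.8.

1.8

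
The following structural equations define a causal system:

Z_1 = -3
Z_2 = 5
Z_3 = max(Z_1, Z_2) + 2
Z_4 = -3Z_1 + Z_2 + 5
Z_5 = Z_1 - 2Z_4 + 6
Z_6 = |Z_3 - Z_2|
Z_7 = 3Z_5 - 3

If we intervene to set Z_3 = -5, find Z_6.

The intervention breaks the incoming arrows to Z_3: Z_3 = max(Z_1, Z_2) + 2 no longer applies, and Z_3 = -5.
Z_6 = |Z_3 - Z_2|  [with Z_3=-5, Z_2=5]  = 10

10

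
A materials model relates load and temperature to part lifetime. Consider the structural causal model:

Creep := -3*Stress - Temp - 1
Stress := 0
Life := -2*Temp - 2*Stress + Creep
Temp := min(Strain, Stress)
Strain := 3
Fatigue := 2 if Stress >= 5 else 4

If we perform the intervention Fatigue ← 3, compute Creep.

-1

The intervention breaks the incoming arrows to Fatigue: Fatigue := 2 if Stress >= 5 else 4 no longer applies, and Fatigue = 3.
Since Creep is not a descendant of the intervened variable, it is unaffected.
Temp = min(Strain, Stress)  [with Strain=3, Stress=0]  = 0
Creep = -3*Stress - Temp - 1  [with Stress=0, Temp=0]  = -1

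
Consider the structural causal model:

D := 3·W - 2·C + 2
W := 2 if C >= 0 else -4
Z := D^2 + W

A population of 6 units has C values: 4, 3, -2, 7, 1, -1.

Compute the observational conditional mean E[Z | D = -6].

E[Z|D=-6] averages over only the 2 units with D=-6 (C = -2, 7): Z = 32, 38, mean 35.

35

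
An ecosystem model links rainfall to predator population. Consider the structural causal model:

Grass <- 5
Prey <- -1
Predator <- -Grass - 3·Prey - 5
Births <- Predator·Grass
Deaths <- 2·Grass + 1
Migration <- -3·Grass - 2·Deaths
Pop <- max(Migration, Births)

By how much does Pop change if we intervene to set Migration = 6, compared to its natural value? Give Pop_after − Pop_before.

Intervening sets Migration = 6 and removes its equation (Migration <- -3·Grass - 2·Deaths).
Predator = -Grass - 3·Prey - 5  [with Grass=5, Prey=-1]  = -7
Births = Predator·Grass  [with Predator=-7, Grass=5]  = -35
Pop = max(Migration, Births)  [with Migration=6, Births=-35]  = 6
Without intervention: Predator = -Grass - 3·Prey - 5  [with Grass=5, Prey=-1]  = -7; Births = Predator·Grass  [with Predator=-7, Grass=5]  = -35; Deaths = 2·Grass + 1  [with Grass=5]  = 11; Migration = -3·Grass - 2·Deaths  [with Grass=5, Deaths=11]  = -37; Pop = max(Migration, Births)  [with Migration=-37, Births=-35]  = -35.
Change = 6 − (-35) = 41.

41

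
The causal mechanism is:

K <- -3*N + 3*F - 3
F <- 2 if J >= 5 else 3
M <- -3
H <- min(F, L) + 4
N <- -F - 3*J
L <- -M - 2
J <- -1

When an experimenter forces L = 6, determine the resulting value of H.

7

The intervention breaks the incoming arrows to L: L <- -M - 2 no longer applies, and L = 6.
F = 2 if J >= 5 else 3  [with J=-1]  = 3
H = min(F, L) + 4  [with F=3, L=6]  = 7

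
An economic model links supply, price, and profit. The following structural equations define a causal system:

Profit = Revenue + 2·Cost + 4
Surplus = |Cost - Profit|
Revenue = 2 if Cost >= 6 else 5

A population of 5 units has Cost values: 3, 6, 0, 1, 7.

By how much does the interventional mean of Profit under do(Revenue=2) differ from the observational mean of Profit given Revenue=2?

do(Revenue=2) breaks Revenue's dependence on Cost. With Revenue=2 fixed, Profit across the units is 12, 18, 6, 8, 20, mean 12.8.
E[Profit|Revenue=2] averages over only the 2 units with Revenue=2 (Cost = 6, 7): Profit = 18, 20, mean 19.
Difference = 12.8 − 19 = -6.2.

-6.2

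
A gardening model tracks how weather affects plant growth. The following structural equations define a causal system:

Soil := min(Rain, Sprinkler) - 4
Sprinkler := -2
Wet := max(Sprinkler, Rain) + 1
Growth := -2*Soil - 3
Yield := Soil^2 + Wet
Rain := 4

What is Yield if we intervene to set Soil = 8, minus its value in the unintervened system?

The intervention breaks the incoming arrows to Soil: Soil := min(Rain, Sprinkler) - 4 no longer applies, and Soil = 8.
Wet = max(Sprinkler, Rain) + 1  [with Sprinkler=-2, Rain=4]  = 5
Yield = Soil^2 + Wet  [with Soil=8, Wet=5]  = 69
Without intervention: Soil = min(Rain, Sprinkler) - 4  [with Rain=4, Sprinkler=-2]  = -6; Wet = max(Sprinkler, Rain) + 1  [with Sprinkler=-2, Rain=4]  = 5; Yield = Soil^2 + Wet  [with Soil=-6, Wet=5]  = 41.
Change = 69 − 41 = 28.

28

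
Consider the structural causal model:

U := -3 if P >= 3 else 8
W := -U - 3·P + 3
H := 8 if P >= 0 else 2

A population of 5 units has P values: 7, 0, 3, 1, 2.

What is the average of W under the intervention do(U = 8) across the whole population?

-12.8

The intervention sets U=8 in all 5 units regardless of P. Recomputing W per unit gives -26, -5, -14, -8, -11; average -12.8.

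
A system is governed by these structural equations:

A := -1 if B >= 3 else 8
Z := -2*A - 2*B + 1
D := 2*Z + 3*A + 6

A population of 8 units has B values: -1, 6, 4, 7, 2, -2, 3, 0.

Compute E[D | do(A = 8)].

The intervention sets A=8 in all 8 units regardless of B. Recomputing D per unit gives 4, -24, -16, -28, -8, 8, -12, 0; average -9.5.

-9.5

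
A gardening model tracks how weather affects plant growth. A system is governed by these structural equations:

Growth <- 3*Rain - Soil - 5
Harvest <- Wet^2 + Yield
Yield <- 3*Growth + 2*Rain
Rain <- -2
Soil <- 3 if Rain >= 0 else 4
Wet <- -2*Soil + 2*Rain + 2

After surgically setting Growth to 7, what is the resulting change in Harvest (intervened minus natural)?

Under do(Growth=7), the mechanism Growth <- 3*Rain - Soil - 5 is discarded; Growth is fixed at 7.
Soil = 3 if Rain >= 0 else 4  [with Rain=-2]  = 4
Wet = -2*Soil + 2*Rain + 2  [with Soil=4, Rain=-2]  = -10
Yield = 3*Growth + 2*Rain  [with Growth=7, Rain=-2]  = 17
Harvest = Wet^2 + Yield  [with Wet=-10, Yield=17]  = 117
Without intervention: Soil = 3 if Rain >= 0 else 4  [with Rain=-2]  = 4; Wet = -2*Soil + 2*Rain + 2  [with Soil=4, Rain=-2]  = -10; Growth = 3*Rain - Soil - 5  [with Rain=-2, Soil=4]  = -15; Yield = 3*Growth + 2*Rain  [with Growth=-15, Rain=-2]  = -49; Harvest = Wet^2 + Yield  [with Wet=-10, Yield=-49]  = 51.
Change = 117 − 51 = 66.

66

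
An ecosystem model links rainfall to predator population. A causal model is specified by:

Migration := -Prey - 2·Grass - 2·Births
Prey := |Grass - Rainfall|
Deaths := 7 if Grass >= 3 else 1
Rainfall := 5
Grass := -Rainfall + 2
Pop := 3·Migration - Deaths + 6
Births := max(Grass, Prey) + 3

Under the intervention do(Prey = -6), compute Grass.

-3

Under do(Prey=-6), the mechanism Prey := |Grass - Rainfall| is discarded; Prey is fixed at -6.
Since Grass is not a descendant of the intervened variable, it is unaffected.
Grass = -Rainfall + 2  [with Rainfall=5]  = -3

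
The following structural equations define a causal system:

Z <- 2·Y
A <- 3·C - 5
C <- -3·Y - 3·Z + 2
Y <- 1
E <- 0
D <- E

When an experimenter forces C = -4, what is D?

0

The intervention breaks the incoming arrows to C: C <- -3·Y - 3·Z + 2 no longer applies, and C = -4.
Since D is not a descendant of the intervened variable, it is unaffected.
D = E  [with E=0]  = 0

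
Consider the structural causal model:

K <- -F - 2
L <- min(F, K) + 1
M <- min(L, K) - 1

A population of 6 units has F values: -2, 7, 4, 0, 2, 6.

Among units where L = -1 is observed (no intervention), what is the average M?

-2.5

Conditioning on L=-1 selects the 2 unit(s) with F ∈ {-2, 0}. Their M values: -2, -3. Mean = -2.5.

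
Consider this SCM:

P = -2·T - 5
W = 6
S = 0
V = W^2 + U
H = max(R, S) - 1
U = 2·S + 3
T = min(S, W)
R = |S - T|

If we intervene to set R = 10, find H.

do(R=10) replaces the equation R = |S - T| with the constant R = 10.
H = max(R, S) - 1  [with R=10, S=0]  = 9

9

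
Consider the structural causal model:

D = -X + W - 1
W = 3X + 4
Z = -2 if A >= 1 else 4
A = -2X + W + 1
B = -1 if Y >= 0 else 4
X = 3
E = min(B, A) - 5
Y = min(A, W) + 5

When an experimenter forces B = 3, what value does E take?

-2

Intervening sets B = 3 and removes its equation (B = -1 if Y >= 0 else 4).
W = 3X + 4  [with X=3]  = 13
A = -2X + W + 1  [with X=3, W=13]  = 8
E = min(B, A) - 5  [with B=3, A=8]  = -2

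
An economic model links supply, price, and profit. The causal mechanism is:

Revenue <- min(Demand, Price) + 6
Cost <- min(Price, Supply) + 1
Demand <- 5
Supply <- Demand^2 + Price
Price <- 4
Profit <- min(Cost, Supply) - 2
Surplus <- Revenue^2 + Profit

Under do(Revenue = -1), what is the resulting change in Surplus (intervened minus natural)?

-99

Under do(Revenue=-1), the mechanism Revenue <- min(Demand, Price) + 6 is discarded; Revenue is fixed at -1.
Supply = Demand^2 + Price  [with Demand=5, Price=4]  = 29
Cost = min(Price, Supply) + 1  [with Price=4, Supply=29]  = 5
Profit = min(Cost, Supply) - 2  [with Cost=5, Supply=29]  = 3
Surplus = Revenue^2 + Profit  [with Revenue=-1, Profit=3]  = 4
Without intervention: Supply = Demand^2 + Price  [with Demand=5, Price=4]  = 29; Cost = min(Price, Supply) + 1  [with Price=4, Supply=29]  = 5; Revenue = min(Demand, Price) + 6  [with Demand=5, Price=4]  = 10; Profit = min(Cost, Supply) - 2  [with Cost=5, Supply=29]  = 3; Surplus = Revenue^2 + Profit  [with Revenue=10, Profit=3]  = 103.
Change = 4 − 103 = -99.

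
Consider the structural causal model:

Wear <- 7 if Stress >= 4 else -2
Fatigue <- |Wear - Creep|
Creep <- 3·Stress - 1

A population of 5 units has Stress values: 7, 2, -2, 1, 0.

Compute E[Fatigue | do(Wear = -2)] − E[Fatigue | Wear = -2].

Under do(Wear=-2), Wear's equation is replaced by Wear=-2 for every unit. Per-unit Fatigue: 22, 7, 5, 4, 1. Mean = 7.8.
Observing Wear=-2 restricts to units where Wear's equation naturally yields -2: Stress ∈ {2, -2, 1, 0}. In that subpopulation Fatigue = 7, 5, 4, 1, mean 4.25.
Difference = 7.8 − 4.25 = 3.55.

3.55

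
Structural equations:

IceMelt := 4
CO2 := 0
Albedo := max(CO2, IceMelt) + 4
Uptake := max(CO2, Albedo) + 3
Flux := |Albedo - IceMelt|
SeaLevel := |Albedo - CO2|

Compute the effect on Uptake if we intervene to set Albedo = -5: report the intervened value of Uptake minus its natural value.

The intervention breaks the incoming arrows to Albedo: Albedo := max(CO2, IceMelt) + 4 no longer applies, and Albedo = -5.
Uptake = max(CO2, Albedo) + 3  [with CO2=0, Albedo=-5]  = 3
Without intervention: Albedo = max(CO2, IceMelt) + 4  [with CO2=0, IceMelt=4]  = 8; Uptake = max(CO2, Albedo) + 3  [with CO2=0, Albedo=8]  = 11.
Change = 3 − 11 = -8.

-8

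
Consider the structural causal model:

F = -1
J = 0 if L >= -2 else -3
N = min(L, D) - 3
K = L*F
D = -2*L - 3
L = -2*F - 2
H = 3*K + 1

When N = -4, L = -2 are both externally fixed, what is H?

Setting N = -4, L = -2 by intervention discards those variables' equations.
K = L*F  [with L=-2, F=-1]  = 2
H = 3*K + 1  [with K=2]  = 7

7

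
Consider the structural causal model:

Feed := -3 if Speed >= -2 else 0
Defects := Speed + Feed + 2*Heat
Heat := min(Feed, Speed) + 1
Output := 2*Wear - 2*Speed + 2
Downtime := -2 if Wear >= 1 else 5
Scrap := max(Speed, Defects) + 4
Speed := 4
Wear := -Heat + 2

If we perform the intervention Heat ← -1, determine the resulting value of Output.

The intervention breaks the incoming arrows to Heat: Heat := min(Feed, Speed) + 1 no longer applies, and Heat = -1.
Wear = -Heat + 2  [with Heat=-1]  = 3
Output = 2*Wear - 2*Speed + 2  [with Wear=3, Speed=4]  = 0

0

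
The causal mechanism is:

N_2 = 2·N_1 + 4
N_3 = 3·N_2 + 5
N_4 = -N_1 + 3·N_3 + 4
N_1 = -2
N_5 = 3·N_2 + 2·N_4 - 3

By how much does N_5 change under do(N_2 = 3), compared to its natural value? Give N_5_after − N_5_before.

do(N_2=3) replaces the equation N_2 = 2·N_1 + 4 with the constant N_2 = 3.
N_3 = 3·N_2 + 5  [with N_2=3]  = 14
N_4 = -N_1 + 3·N_3 + 4  [with N_1=-2, N_3=14]  = 48
N_5 = 3·N_2 + 2·N_4 - 3  [with N_2=3, N_4=48]  = 102
Without intervention: N_2 = 2·N_1 + 4  [with N_1=-2]  = 0; N_3 = 3·N_2 + 5  [with N_2=0]  = 5; N_4 = -N_1 + 3·N_3 + 4  [with N_1=-2, N_3=5]  = 21; N_5 = 3·N_2 + 2·N_4 - 3  [with N_2=0, N_4=21]  = 39.
Change = 102 − 39 = 63.

63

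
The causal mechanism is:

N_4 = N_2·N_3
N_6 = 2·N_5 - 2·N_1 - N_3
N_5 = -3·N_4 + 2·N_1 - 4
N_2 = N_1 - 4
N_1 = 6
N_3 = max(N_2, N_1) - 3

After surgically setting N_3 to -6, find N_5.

do(N_3=-6) replaces the equation N_3 = max(N_2, N_1) - 3 with the constant N_3 = -6.
N_2 = N_1 - 4  [with N_1=6]  = 2
N_4 = N_2·N_3  [with N_2=2, N_3=-6]  = -12
N_5 = -3·N_4 + 2·N_1 - 4  [with N_4=-12, N_1=6]  = 44

44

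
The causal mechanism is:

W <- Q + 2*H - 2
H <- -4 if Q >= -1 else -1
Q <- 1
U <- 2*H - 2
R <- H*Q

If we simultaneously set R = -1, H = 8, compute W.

Setting R = -1, H = 8 by intervention discards those variables' equations.
W = Q + 2*H - 2  [with Q=1, H=8]  = 15

15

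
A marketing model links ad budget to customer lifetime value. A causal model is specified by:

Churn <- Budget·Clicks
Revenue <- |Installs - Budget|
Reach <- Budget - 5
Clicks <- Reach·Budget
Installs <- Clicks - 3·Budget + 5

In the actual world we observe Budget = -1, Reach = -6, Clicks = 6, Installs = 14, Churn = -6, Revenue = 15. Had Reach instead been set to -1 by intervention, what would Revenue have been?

10

Under do(Reach=-1), the mechanism Reach <- Budget - 5 is discarded; Reach is fixed at -1.
Clicks = Reach·Budget  [with Reach=-1, Budget=-1]  = 1
Installs = Clicks - 3·Budget + 5  [with Clicks=1, Budget=-1]  = 9
Revenue = |Installs - Budget|  [with Installs=9, Budget=-1]  = 10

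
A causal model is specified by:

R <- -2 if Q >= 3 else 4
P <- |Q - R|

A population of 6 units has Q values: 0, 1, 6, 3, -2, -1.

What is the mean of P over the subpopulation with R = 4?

E[P|R=4] averages over only the 4 units with R=4 (Q = 0, 1, -2, -1): P = 4, 3, 6, 5, mean 4.5.

4.5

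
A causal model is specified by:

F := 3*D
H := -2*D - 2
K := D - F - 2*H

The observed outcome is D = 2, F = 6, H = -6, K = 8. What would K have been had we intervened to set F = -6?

Under do(F=-6), the mechanism F := 3*D is discarded; F is fixed at -6.
H = -2*D - 2  [with D=2]  = -6
K = D - F - 2*H  [with D=2, F=-6, H=-6]  = 20

20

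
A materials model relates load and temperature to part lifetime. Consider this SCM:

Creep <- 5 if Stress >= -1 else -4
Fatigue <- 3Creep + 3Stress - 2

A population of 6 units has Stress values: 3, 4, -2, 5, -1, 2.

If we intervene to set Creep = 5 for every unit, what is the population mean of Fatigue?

18.5

Every unit gets Creep=5 under the intervention. Fatigue values become 22, 25, 7, 28, 10, 19; E[Fatigue|do(Creep=5)] = 18.5.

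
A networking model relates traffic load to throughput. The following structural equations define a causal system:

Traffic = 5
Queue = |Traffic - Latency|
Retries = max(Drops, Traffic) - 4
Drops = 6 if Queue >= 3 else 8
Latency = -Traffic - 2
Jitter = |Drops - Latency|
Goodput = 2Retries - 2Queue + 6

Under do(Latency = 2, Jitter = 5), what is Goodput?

Setting Latency = 2, Jitter = 5 by intervention discards those variables' equations.
Queue = |Traffic - Latency|  [with Traffic=5, Latency=2]  = 3
Drops = 6 if Queue >= 3 else 8  [with Queue=3]  = 6
Retries = max(Drops, Traffic) - 4  [with Drops=6, Traffic=5]  = 2
Goodput = 2Retries - 2Queue + 6  [with Retries=2, Queue=3]  = 4

4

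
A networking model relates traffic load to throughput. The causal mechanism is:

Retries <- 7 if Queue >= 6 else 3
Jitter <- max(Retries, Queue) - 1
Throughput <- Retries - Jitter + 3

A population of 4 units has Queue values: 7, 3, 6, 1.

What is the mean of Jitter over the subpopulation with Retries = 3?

2

Observing Retries=3 restricts to units where Retries's equation naturally yields 3: Queue ∈ {3, 1}. In that subpopulation Jitter = 2, 2, mean 2.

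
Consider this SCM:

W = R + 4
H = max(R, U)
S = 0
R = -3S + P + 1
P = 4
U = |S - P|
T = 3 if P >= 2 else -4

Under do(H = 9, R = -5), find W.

The joint intervention fixes H = 9, R = -5, removing each variable's own equation.
W = R + 4  [with R=-5]  = -1

-1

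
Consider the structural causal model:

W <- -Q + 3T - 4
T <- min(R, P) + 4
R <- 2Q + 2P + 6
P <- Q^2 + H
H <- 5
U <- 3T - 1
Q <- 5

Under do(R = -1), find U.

8

The intervention breaks the incoming arrows to R: R <- 2Q + 2P + 6 no longer applies, and R = -1.
P = Q^2 + H  [with Q=5, H=5]  = 30
T = min(R, P) + 4  [with R=-1, P=30]  = 3
U = 3T - 1  [with T=3]  = 8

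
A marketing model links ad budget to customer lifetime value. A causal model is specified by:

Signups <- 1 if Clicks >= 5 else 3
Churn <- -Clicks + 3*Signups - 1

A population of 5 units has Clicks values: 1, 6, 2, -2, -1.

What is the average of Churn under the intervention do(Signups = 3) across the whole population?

6.8

Every unit gets Signups=3 under the intervention. Churn values become 7, 2, 6, 10, 9; E[Churn|do(Signups=3)] = 6.8.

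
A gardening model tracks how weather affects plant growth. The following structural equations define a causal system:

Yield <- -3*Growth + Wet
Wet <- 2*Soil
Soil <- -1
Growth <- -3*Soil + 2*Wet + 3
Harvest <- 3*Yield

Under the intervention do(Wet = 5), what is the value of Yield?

Under do(Wet=5), the mechanism Wet <- 2*Soil is discarded; Wet is fixed at 5.
Growth = -3*Soil + 2*Wet + 3  [with Soil=-1, Wet=5]  = 16
Yield = -3*Growth + Wet  [with Growth=16, Wet=5]  = -43

-43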